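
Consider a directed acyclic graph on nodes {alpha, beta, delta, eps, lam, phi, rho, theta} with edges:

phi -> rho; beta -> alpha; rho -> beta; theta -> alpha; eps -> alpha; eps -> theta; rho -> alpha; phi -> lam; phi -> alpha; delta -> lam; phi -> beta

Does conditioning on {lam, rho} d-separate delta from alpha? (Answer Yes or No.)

No

There are 5 undirected paths between delta and alpha; checking each against the conditioning set {lam, rho}:
Path 1: delta → lam ← phi → beta → alpha
  lam is a collider and lam is conditioned on, which opens it; phi is a fork and phi is not conditioned on; beta is a chain and beta is not conditioned on — no node blocks this path, so it is active.
Path 2: delta → lam ← phi → beta ← rho → alpha
  beta is a collider here and neither beta nor any of its descendants is conditioned on, so the collider stays closed — the path is blocked at beta.
Path 3: delta → lam ← phi → alpha
  lam is a collider and lam is conditioned on, which opens it; phi is a fork and phi is not conditioned on — no node blocks this path, so it is active.
Path 4: delta → lam ← phi → rho → beta → alpha
  rho is a chain here and rho is conditioned on, so the path is blocked at rho.
Path 5: delta → lam ← phi → rho → alpha
  rho is a chain here and rho is conditioned on, so the path is blocked at rho.
At least one path is unblocked, so d-separation fails.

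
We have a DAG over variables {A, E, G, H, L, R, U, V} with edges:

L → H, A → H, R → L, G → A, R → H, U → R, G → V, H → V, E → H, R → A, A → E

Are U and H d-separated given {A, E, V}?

No — U and H are not d-separated given {A, E, V}.

5 paths connect U and H; each must be blocked for d-separation to hold:
  1. U → R → A → E → H — R:chain[open]; A:chain[blocks]; E:chain[blocks] ⇒ blocked
  2. U → R → A → H — R:chain[open]; A:chain[blocks] ⇒ blocked
  3. U → R → A ← G → V ← H — R:chain[open]; A:collider[open]; G:fork[open]; V:collider[open] ⇒ active
  4. U → R → L → H — R:chain[open]; L:chain[open] ⇒ active
  5. U → R → H — R:chain[open] ⇒ active
Since the path U → R → A ← G → V ← H is active, U and H are not d-separated given {A, E, V}.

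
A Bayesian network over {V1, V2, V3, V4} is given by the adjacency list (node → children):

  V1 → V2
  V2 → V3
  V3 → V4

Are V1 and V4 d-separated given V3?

Yes

The only undirected path from V1 to V4 is:
  1. V1 → V2 → V3 → V4 — V2:chain[open]; V3:chain[blocks] ⇒ blocked
Since every path is blocked, d-separation holds.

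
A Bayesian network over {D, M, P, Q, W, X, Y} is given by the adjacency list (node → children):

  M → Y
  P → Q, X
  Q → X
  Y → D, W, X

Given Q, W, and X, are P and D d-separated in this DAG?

There are 2 undirected paths between P and D; checking each against the conditioning set {Q, W, X}:
Path 1: P → Q → X ← Y → D
  Q is a chain here and Q is conditioned on, so the path is blocked at Q.
Path 2: P → X ← Y → D
  X is a collider and X is conditioned on, which opens it; Y is a fork and Y is not conditioned on — no node blocks this path, so it is active.
Because an active path exists, P and D are not d-separated.

No — P and D are not d-separated given {Q, W, X}.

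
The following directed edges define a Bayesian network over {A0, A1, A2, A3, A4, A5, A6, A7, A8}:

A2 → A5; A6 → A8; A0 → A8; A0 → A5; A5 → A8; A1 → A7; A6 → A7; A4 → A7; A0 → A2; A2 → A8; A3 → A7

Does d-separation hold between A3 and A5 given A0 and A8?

Yes — A3 and A5 are d-separated given {A0, A8}.

We examine all 5 paths between A3 and A5:
  1. A3 → A7 ← A6 → A8 ← A5 — A7:collider[blocks]; A6:fork[open]; A8:collider[open] ⇒ blocked
  2. A3 → A7 ← A6 → A8 ← A2 → A5 — A7:collider[blocks]; A6:fork[open]; A8:collider[open]; A2:fork[open] ⇒ blocked
  3. A3 → A7 ← A6 → A8 ← A2 ← A0 → A5 — A7:collider[blocks]; A6:fork[open]; A8:collider[open]; A2:chain[open]; A0:fork[blocks] ⇒ blocked
  4. A3 → A7 ← A6 → A8 ← A0 → A5 — A7:collider[blocks]; A6:fork[open]; A8:collider[open]; A0:fork[blocks] ⇒ blocked
  5. A3 → A7 ← A6 → A8 ← A0 → A2 → A5 — A7:collider[blocks]; A6:fork[open]; A8:collider[open]; A0:fork[blocks]; A2:chain[open] ⇒ blocked
All paths are blocked; A3 ⊥ A5 | {A0, A8} holds.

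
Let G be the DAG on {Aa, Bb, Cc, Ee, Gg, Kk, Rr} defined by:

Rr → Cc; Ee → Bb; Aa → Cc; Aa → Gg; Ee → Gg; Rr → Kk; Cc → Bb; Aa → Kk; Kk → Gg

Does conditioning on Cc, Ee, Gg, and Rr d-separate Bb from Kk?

There are 6 undirected paths between Bb and Kk; checking each against the conditioning set {Cc, Ee, Gg, Rr}:
Path 1: Bb ← Cc ← Aa → Kk
  Cc is a chain here and Cc is conditioned on, so the path is blocked at Cc.
Path 2: Bb ← Cc ← Aa → Gg ← Kk
  Cc is a chain here and Cc is conditioned on, so the path is blocked at Cc.
Path 3: Bb ← Cc ← Rr → Kk
  Cc is a chain here and Cc is conditioned on, so the path is blocked at Cc.
Path 4: Bb ← Ee → Gg ← Aa → Kk
  Ee is a fork here and Ee is conditioned on, so the path is blocked at Ee.
Path 5: Bb ← Ee → Gg ← Aa → Cc ← Rr → Kk
  Ee is a fork here and Ee is conditioned on, so the path is blocked at Ee.
Path 6: Bb ← Ee → Gg ← Kk
  Ee is a fork here and Ee is conditioned on, so the path is blocked at Ee.
Every path is blocked, so Bb and Kk are d-separated given {Cc, Ee, Gg, Rr}.

Yes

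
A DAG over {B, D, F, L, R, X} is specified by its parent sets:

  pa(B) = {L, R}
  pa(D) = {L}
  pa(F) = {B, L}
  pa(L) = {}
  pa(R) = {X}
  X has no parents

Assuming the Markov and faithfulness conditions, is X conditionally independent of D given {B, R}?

2 paths connect X and D; each must be blocked for d-separation to hold:
  1. X → R → B → F ← L → D — R:chain[blocks]; B:chain[blocks]; F:collider[blocks]; L:fork[open] ⇒ blocked
  2. X → R → B ← L → D — R:chain[blocks]; B:collider[open]; L:fork[open] ⇒ blocked
Since every path is blocked, d-separation holds.

Yes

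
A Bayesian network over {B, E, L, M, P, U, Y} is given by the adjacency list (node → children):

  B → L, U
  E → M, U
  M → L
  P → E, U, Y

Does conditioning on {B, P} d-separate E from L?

No

3 paths connect E and L; each must be blocked for d-separation to hold:
Path 1: E → U ← B → L
  U is a collider here and neither U nor any of its descendants is conditioned on, so the collider stays closed — the path is blocked at U.
Path 2: E ← P → U ← B → L
  P is a fork here and P is conditioned on, so the path is blocked at P.
Path 3: E → M → L
  M is a chain and M is not conditioned on — no node blocks this path, so it is active.
Since the path E → M → L is active, E and L are not d-separated given {B, P}.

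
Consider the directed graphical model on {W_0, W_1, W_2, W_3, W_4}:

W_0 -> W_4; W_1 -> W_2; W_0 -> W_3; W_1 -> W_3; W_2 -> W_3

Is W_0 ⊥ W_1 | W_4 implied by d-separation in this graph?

We examine all 2 paths between W_0 and W_1:
Path 1: W_0 → W_3 ← W_1
  W_3 is a collider here and neither W_3 nor any of its descendants is conditioned on, so the collider stays closed — the path is blocked at W_3.
Path 2: W_0 → W_3 ← W_2 ← W_1
  W_3 is a collider here and neither W_3 nor any of its descendants is conditioned on, so the collider stays closed — the path is blocked at W_3.
All paths are blocked; W_0 ⊥ W_1 | {W_4} holds.

Yes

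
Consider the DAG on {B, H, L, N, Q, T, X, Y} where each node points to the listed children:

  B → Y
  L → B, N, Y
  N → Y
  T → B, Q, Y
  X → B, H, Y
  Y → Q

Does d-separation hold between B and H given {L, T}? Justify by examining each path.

6 paths connect B and H; each must be blocked for d-separation to hold:
  1. B → Y ← X → H — Y:collider[blocks]; X:fork[open] ⇒ blocked
  2. B ← X → H — X:fork[open] ⇒ active
  3. B ← T → Y ← X → H — T:fork[blocks]; Y:collider[blocks]; X:fork[open] ⇒ blocked
  4. B ← T → Q ← Y ← X → H — T:fork[blocks]; Q:collider[blocks]; Y:chain[open]; X:fork[open] ⇒ blocked
  5. B ← L → Y ← X → H — L:fork[blocks]; Y:collider[blocks]; X:fork[open] ⇒ blocked
  6. B ← L → N → Y ← X → H — L:fork[blocks]; N:chain[open]; Y:collider[blocks]; X:fork[open] ⇒ blocked
Because an active path exists, B and H are not d-separated.

No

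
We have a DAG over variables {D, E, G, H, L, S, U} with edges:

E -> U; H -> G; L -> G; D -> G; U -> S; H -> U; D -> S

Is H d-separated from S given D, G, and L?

Enumerating the 2 paths from H to S and testing each for blocking by {D, G, L}:
Path 1: H → U → S
  U is a chain and U is not conditioned on — no node blocks this path, so it is active.
Path 2: H → G ← D → S
  D is a fork here and D is conditioned on, so the path is blocked at D.
At least one path is unblocked, so d-separation fails.

No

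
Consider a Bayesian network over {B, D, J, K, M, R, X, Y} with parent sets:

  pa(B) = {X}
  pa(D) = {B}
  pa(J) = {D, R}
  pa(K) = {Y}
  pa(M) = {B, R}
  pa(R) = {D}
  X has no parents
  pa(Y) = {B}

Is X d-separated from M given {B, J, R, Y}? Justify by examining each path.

Yes

There are 3 undirected paths between X and M; checking each against the conditioning set {B, J, R, Y}:
Path 1: X → B → M
  B is a chain here and B is conditioned on, so the path is blocked at B.
Path 2: X → B → D → R → M
  B is a chain here and B is conditioned on, so the path is blocked at B.
Path 3: X → B → D → J ← R → M
  B is a chain here and B is conditioned on, so the path is blocked at B.
All paths are blocked; X ⊥ M | {B, J, R, Y} holds.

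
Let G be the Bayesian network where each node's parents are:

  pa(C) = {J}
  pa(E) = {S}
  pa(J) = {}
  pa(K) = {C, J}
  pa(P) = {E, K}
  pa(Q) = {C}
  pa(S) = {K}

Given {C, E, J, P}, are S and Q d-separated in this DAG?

There are 4 undirected paths between S and Q; checking each against the conditioning set {C, E, J, P}:
Path 1: S ← K ← J → C → Q
  J is a fork here and J is conditioned on, so the path is blocked at J.
Path 2: S ← K ← C → Q
  C is a fork here and C is conditioned on, so the path is blocked at C.
Path 3: S → E → P ← K ← J → C → Q
  E is a chain here and E is conditioned on, so the path is blocked at E.
Path 4: S → E → P ← K ← C → Q
  E is a chain here and E is conditioned on, so the path is blocked at E.
All paths are blocked; S ⊥ Q | {C, E, J, P} holds.

Yes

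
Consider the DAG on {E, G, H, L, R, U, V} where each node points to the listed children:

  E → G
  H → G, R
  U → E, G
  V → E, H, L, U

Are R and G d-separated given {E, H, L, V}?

We examine all 5 paths between R and G:
Path 1: R ← H ← V → U → E → G
  H is a chain here and H is conditioned on, so the path is blocked at H.
Path 2: R ← H ← V → U → G
  H is a chain here and H is conditioned on, so the path is blocked at H.
Path 3: R ← H ← V → E ← U → G
  H is a chain here and H is conditioned on, so the path is blocked at H.
Path 4: R ← H ← V → E → G
  H is a chain here and H is conditioned on, so the path is blocked at H.
Path 5: R ← H → G
  H is a fork here and H is conditioned on, so the path is blocked at H.
All paths are blocked; R ⊥ G | {E, H, L, V} holds.

Yes — R and G are d-separated given {E, H, L, V}.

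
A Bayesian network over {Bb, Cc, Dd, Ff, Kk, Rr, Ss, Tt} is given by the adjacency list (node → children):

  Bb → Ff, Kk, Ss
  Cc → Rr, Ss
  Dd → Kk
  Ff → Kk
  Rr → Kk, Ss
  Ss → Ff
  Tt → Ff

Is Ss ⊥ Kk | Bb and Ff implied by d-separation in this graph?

No — Ss and Kk are not d-separated given {Bb, Ff}.

6 paths connect Ss and Kk; each must be blocked for d-separation to hold:
Path 1: Ss ← Rr → Kk
  Rr is a fork and Rr is not conditioned on — no node blocks this path, so it is active.
Path 2: Ss ← Cc → Rr → Kk
  Cc is a fork and Cc is not conditioned on; Rr is a chain and Rr is not conditioned on — no node blocks this path, so it is active.
Path 3: Ss ← Bb → Kk
  Bb is a fork here and Bb is conditioned on, so the path is blocked at Bb.
Path 4: Ss ← Bb → Ff → Kk
  Bb is a fork here and Bb is conditioned on, so the path is blocked at Bb.
Path 5: Ss → Ff → Kk
  Ff is a chain here and Ff is conditioned on, so the path is blocked at Ff.
Path 6: Ss → Ff ← Bb → Kk
  Bb is a fork here and Bb is conditioned on, so the path is blocked at Bb.
Since the path Ss ← Rr → Kk is active, Ss and Kk are not d-separated given {Bb, Ff}.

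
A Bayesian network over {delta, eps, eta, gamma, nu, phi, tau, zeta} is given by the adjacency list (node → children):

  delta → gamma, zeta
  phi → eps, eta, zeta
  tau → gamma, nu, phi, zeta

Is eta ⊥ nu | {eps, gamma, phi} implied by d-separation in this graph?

Yes

There are 3 undirected paths between eta and nu; checking each against the conditioning set {eps, gamma, phi}:
  1. eta ← phi ← tau → nu — phi:chain[blocks]; tau:fork[open] ⇒ blocked
  2. eta ← phi → zeta ← delta → gamma ← tau → nu — phi:fork[blocks]; zeta:collider[blocks]; delta:fork[open]; gamma:collider[open]; tau:fork[open] ⇒ blocked
  3. eta ← phi → zeta ← tau → nu — phi:fork[blocks]; zeta:collider[blocks]; tau:fork[open] ⇒ blocked
Since every path is blocked, d-separation holds.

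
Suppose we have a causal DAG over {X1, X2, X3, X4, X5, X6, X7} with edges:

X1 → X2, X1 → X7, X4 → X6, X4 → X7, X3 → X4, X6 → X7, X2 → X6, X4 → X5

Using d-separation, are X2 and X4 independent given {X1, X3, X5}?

Enumerating the 4 paths from X2 to X4 and testing each for blocking by {X1, X3, X5}:
  1. X2 → X6 ← X4 — X6:collider[blocks] ⇒ blocked
  2. X2 → X6 → X7 ← X4 — X6:chain[open]; X7:collider[blocks] ⇒ blocked
  3. X2 ← X1 → X7 ← X6 ← X4 — X1:fork[blocks]; X7:collider[blocks]; X6:chain[open] ⇒ blocked
  4. X2 ← X1 → X7 ← X4 — X1:fork[blocks]; X7:collider[blocks] ⇒ blocked
All paths are blocked; X2 ⊥ X4 | {X1, X3, X5} holds.

Yes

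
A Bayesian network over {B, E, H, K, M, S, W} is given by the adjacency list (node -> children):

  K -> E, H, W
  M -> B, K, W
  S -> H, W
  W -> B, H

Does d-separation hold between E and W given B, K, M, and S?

Yes

There are 5 undirected paths between E and W; checking each against the conditioning set {B, K, M, S}:
  1. E ← K ← M → B ← W — K:chain[blocks]; M:fork[blocks]; B:collider[open] ⇒ blocked
  2. E ← K ← M → W — K:chain[blocks]; M:fork[blocks] ⇒ blocked
  3. E ← K → H ← S → W — K:fork[blocks]; H:collider[blocks]; S:fork[blocks] ⇒ blocked
  4. E ← K → H ← W — K:fork[blocks]; H:collider[blocks] ⇒ blocked
  5. E ← K → W — K:fork[blocks] ⇒ blocked
Since every path is blocked, d-separation holds.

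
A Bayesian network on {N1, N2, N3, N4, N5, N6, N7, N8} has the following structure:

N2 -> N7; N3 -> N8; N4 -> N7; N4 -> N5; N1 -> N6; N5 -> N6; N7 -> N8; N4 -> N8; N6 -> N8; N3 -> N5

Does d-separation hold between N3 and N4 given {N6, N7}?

No — N3 and N4 are not d-separated given {N6, N7}.

We examine all 6 paths between N3 and N4:
  1. N3 → N8 ← N4 — N8:collider[blocks] ⇒ blocked
  2. N3 → N8 ← N6 ← N5 ← N4 — N8:collider[blocks]; N6:chain[blocks]; N5:chain[open] ⇒ blocked
  3. N3 → N8 ← N7 ← N4 — N8:collider[blocks]; N7:chain[blocks] ⇒ blocked
  4. N3 → N5 ← N4 — N5:collider[open] ⇒ active
  5. N3 → N5 → N6 → N8 ← N4 — N5:chain[open]; N6:chain[blocks]; N8:collider[blocks] ⇒ blocked
  6. N3 → N5 → N6 → N8 ← N7 ← N4 — N5:chain[open]; N6:chain[blocks]; N8:collider[blocks]; N7:chain[blocks] ⇒ blocked
At least one path is unblocked, so d-separation fails.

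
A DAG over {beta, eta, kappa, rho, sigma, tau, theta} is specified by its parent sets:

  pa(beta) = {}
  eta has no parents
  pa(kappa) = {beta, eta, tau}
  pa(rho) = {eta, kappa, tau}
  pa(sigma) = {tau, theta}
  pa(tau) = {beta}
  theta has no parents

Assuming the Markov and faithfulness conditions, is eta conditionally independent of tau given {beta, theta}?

Yes

6 paths connect eta and tau; each must be blocked for d-separation to hold:
Path 1: eta → kappa ← tau
  kappa is a collider here and neither kappa nor any of its descendants is conditioned on, so the collider stays closed — the path is blocked at kappa.
Path 2: eta → kappa ← beta → tau
  kappa is a collider here and neither kappa nor any of its descendants is conditioned on, so the collider stays closed — the path is blocked at kappa.
Path 3: eta → kappa → rho ← tau
  rho is a collider here and neither rho nor any of its descendants is conditioned on, so the collider stays closed — the path is blocked at rho.
Path 4: eta → rho ← tau
  rho is a collider here and neither rho nor any of its descendants is conditioned on, so the collider stays closed — the path is blocked at rho.
Path 5: eta → rho ← kappa ← tau
  rho is a collider here and neither rho nor any of its descendants is conditioned on, so the collider stays closed — the path is blocked at rho.
Path 6: eta → rho ← kappa ← beta → tau
  rho is a collider here and neither rho nor any of its descendants is conditioned on, so the collider stays closed — the path is blocked at rho.
Since every path is blocked, d-separation holds.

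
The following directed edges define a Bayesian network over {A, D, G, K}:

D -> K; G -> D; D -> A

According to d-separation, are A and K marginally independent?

The only undirected path from A to K is:
Path 1: A ← D → K
  D is a fork and D is not conditioned on — no node blocks this path, so it is active.
At least one path is unblocked, so d-separation fails.

No — A and K are not d-separated given ∅.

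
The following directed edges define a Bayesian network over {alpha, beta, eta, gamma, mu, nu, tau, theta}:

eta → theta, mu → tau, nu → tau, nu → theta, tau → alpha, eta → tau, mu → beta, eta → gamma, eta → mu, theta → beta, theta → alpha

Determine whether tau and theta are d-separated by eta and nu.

There are 6 undirected paths between tau and theta; checking each against the conditioning set {eta, nu}:
Path 1: tau ← mu → beta ← theta
  beta is a collider here and neither beta nor any of its descendants is conditioned on, so the collider stays closed — the path is blocked at beta.
Path 2: tau ← mu ← eta → theta
  eta is a fork here and eta is conditioned on, so the path is blocked at eta.
Path 3: tau ← eta → mu → beta ← theta
  eta is a fork here and eta is conditioned on, so the path is blocked at eta.
Path 4: tau ← eta → theta
  eta is a fork here and eta is conditioned on, so the path is blocked at eta.
Path 5: tau → alpha ← theta
  alpha is a collider here and neither alpha nor any of its descendants is conditioned on, so the collider stays closed — the path is blocked at alpha.
Path 6: tau ← nu → theta
  nu is a fork here and nu is conditioned on, so the path is blocked at nu.
Every path is blocked, so tau and theta are d-separated given {eta, nu}.

Yes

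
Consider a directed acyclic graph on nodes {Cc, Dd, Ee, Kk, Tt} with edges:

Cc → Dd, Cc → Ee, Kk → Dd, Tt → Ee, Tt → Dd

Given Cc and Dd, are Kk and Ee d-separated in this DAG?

No

Enumerating the 2 paths from Kk to Ee and testing each for blocking by {Cc, Dd}:
Path 1: Kk → Dd ← Cc → Ee
  Cc is a fork here and Cc is conditioned on, so the path is blocked at Cc.
Path 2: Kk → Dd ← Tt → Ee
  Dd is a collider and Dd is conditioned on, which opens it; Tt is a fork and Tt is not conditioned on — no node blocks this path, so it is active.
Because an active path exists, Kk and Ee are not d-separated.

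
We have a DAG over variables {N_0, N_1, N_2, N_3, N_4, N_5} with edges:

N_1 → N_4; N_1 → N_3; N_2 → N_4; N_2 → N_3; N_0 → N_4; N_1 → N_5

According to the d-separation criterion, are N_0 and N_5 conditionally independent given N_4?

There are 2 undirected paths between N_0 and N_5; checking each against the conditioning set {N_4}:
Path 1: N_0 → N_4 ← N_2 → N_3 ← N_1 → N_5
  N_3 is a collider here and neither N_3 nor any of its descendants is conditioned on, so the collider stays closed — the path is blocked at N_3.
Path 2: N_0 → N_4 ← N_1 → N_5
  N_4 is a collider and N_4 is conditioned on, which opens it; N_1 is a fork and N_1 is not conditioned on — no node blocks this path, so it is active.
Because an active path exists, N_0 and N_5 are not d-separated.

No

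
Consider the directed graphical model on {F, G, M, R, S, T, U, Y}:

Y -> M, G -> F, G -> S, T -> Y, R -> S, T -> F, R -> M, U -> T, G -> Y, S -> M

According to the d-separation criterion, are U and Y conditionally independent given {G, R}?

4 paths connect U and Y; each must be blocked for d-separation to hold:
Path 1: U → T → F ← G → Y
  F is a collider here and neither F nor any of its descendants is conditioned on, so the collider stays closed — the path is blocked at F.
Path 2: U → T → F ← G → S → M ← Y
  F is a collider here and neither F nor any of its descendants is conditioned on, so the collider stays closed — the path is blocked at F.
Path 3: U → T → F ← G → S ← R → M ← Y
  F is a collider here and neither F nor any of its descendants is conditioned on, so the collider stays closed — the path is blocked at F.
Path 4: U → T → Y
  T is a chain and T is not conditioned on — no node blocks this path, so it is active.
Since the path U → T → Y is active, U and Y are not d-separated given {G, R}.

No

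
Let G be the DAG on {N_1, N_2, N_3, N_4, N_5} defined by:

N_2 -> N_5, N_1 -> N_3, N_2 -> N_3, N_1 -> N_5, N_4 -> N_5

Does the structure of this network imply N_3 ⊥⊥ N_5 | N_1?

Enumerating the 2 paths from N_3 to N_5 and testing each for blocking by {N_1}:
  1. N_3 ← N_2 → N_5 — N_2:fork[open] ⇒ active
  2. N_3 ← N_1 → N_5 — N_1:fork[blocks] ⇒ blocked
At least one path is unblocked, so d-separation fails.

No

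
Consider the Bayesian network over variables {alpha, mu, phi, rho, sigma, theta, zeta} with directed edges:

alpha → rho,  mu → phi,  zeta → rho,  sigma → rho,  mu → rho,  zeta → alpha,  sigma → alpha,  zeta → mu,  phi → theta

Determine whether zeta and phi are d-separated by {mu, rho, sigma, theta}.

Yes

We examine all 4 paths between zeta and phi:
Path 1: zeta → alpha ← sigma → rho ← mu → phi
  sigma is a fork here and sigma is conditioned on, so the path is blocked at sigma.
Path 2: zeta → alpha → rho ← mu → phi
  mu is a fork here and mu is conditioned on, so the path is blocked at mu.
Path 3: zeta → mu → phi
  mu is a chain here and mu is conditioned on, so the path is blocked at mu.
Path 4: zeta → rho ← mu → phi
  mu is a fork here and mu is conditioned on, so the path is blocked at mu.
Every path is blocked, so zeta and phi are d-separated given {mu, rho, sigma, theta}.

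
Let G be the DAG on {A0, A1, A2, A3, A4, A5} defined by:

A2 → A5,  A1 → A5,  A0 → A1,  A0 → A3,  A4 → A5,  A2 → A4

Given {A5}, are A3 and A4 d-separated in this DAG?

No

There are 2 undirected paths between A3 and A4; checking each against the conditioning set {A5}:
Path 1: A3 ← A0 → A1 → A5 ← A4
  A0 is a fork and A0 is not conditioned on; A1 is a chain and A1 is not conditioned on; A5 is a collider and A5 is conditioned on, which opens it — no node blocks this path, so it is active.
Path 2: A3 ← A0 → A1 → A5 ← A2 → A4
  A0 is a fork and A0 is not conditioned on; A1 is a chain and A1 is not conditioned on; A5 is a collider and A5 is conditioned on, which opens it; A2 is a fork and A2 is not conditioned on — no node blocks this path, so it is active.
At least one path is unblocked, so d-separation fails.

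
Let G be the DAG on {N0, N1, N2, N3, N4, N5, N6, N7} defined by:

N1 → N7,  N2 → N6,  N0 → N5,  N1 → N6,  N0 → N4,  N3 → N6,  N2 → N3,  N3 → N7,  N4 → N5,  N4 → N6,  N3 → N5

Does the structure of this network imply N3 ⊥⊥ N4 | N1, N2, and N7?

Enumerating the 5 paths from N3 to N4 and testing each for blocking by {N1, N2, N7}:
  1. N3 → N5 ← N4 — N5:collider[blocks] ⇒ blocked
  2. N3 → N5 ← N0 → N4 — N5:collider[blocks]; N0:fork[open] ⇒ blocked
  3. N3 → N6 ← N4 — N6:collider[blocks] ⇒ blocked
  4. N3 ← N2 → N6 ← N4 — N2:fork[blocks]; N6:collider[blocks] ⇒ blocked
  5. N3 → N7 ← N1 → N6 ← N4 — N7:collider[open]; N1:fork[blocks]; N6:collider[blocks] ⇒ blocked
Every path is blocked, so N3 and N4 are d-separated given {N1, N2, N7}.

Yes — N3 and N4 are d-separated given {N1, N2, N7}.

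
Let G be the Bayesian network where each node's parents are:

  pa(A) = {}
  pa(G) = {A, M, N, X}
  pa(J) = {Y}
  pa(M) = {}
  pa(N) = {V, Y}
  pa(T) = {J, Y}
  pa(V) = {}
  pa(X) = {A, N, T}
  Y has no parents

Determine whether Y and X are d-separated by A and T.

No — Y and X are not d-separated given {A, T}.

There are 5 undirected paths between Y and X; checking each against the conditioning set {A, T}:
Path 1: Y → J → T → X
  T is a chain here and T is conditioned on, so the path is blocked at T.
Path 2: Y → N → G ← A → X
  G is a collider here and neither G nor any of its descendants is conditioned on, so the collider stays closed — the path is blocked at G.
Path 3: Y → N → G ← X
  G is a collider here and neither G nor any of its descendants is conditioned on, so the collider stays closed — the path is blocked at G.
Path 4: Y → N → X
  N is a chain and N is not conditioned on — no node blocks this path, so it is active.
Path 5: Y → T → X
  T is a chain here and T is conditioned on, so the path is blocked at T.
Since the path Y → N → X is active, Y and X are not d-separated given {A, T}.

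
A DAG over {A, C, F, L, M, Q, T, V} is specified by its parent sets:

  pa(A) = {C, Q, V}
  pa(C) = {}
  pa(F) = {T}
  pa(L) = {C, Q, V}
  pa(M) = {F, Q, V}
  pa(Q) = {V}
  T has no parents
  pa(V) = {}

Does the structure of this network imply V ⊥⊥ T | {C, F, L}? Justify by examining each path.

Enumerating the 6 paths from V to T and testing each for blocking by {C, F, L}:
Path 1: V → A ← C → L ← Q → M ← F ← T
  A is a collider here and neither A nor any of its descendants is conditioned on, so the collider stays closed — the path is blocked at A.
Path 2: V → A ← Q → M ← F ← T
  A is a collider here and neither A nor any of its descendants is conditioned on, so the collider stays closed — the path is blocked at A.
Path 3: V → M ← F ← T
  M is a collider here and neither M nor any of its descendants is conditioned on, so the collider stays closed — the path is blocked at M.
Path 4: V → L ← C → A ← Q → M ← F ← T
  C is a fork here and C is conditioned on, so the path is blocked at C.
Path 5: V → L ← Q → M ← F ← T
  M is a collider here and neither M nor any of its descendants is conditioned on, so the collider stays closed — the path is blocked at M.
Path 6: V → Q → M ← F ← T
  M is a collider here and neither M nor any of its descendants is conditioned on, so the collider stays closed — the path is blocked at M.
All paths are blocked; V ⊥ T | {C, F, L} holds.

Yes — V and T are d-separated given {C, F, L}.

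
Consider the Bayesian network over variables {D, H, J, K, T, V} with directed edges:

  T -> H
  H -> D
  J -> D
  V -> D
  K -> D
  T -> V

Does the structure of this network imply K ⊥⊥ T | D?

Enumerating the 2 paths from K to T and testing each for blocking by {D}:
Path 1: K → D ← V ← T
  D is a collider and D is conditioned on, which opens it; V is a chain and V is not conditioned on — no node blocks this path, so it is active.
Path 2: K → D ← H ← T
  D is a collider and D is conditioned on, which opens it; H is a chain and H is not conditioned on — no node blocks this path, so it is active.
At least one path is unblocked, so d-separation fails.

No — K and T are not d-separated given {D}.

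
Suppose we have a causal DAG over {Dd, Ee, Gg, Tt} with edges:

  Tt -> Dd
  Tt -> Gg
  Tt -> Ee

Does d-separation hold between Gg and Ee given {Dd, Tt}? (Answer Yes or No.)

Yes

There is one path between Gg and Ee:
Path 1: Gg ← Tt → Ee
  Tt is a fork here and Tt is conditioned on, so the path is blocked at Tt.
Every path is blocked, so Gg and Ee are d-separated given {Dd, Tt}.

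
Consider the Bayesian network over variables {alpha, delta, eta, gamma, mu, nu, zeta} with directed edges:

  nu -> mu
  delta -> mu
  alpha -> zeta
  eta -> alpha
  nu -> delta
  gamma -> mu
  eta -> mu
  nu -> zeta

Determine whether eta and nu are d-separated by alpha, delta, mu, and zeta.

No

We examine all 3 paths between eta and nu:
  1. eta → alpha → zeta ← nu — alpha:chain[blocks]; zeta:collider[open] ⇒ blocked
  2. eta → mu ← nu — mu:collider[open] ⇒ active
  3. eta → mu ← delta ← nu — mu:collider[open]; delta:chain[blocks] ⇒ blocked
Since the path eta → mu ← nu is active, eta and nu are not d-separated given {alpha, delta, mu, zeta}.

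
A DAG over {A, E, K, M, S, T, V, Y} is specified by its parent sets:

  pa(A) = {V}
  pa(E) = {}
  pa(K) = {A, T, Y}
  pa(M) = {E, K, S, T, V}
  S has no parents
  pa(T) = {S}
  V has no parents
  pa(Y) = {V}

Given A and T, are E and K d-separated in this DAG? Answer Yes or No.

There are 5 undirected paths between E and K; checking each against the conditioning set {A, T}:
  1. E → M ← T → K — M:collider[blocks]; T:fork[blocks] ⇒ blocked
  2. E → M ← S → T → K — M:collider[blocks]; S:fork[open]; T:chain[blocks] ⇒ blocked
  3. E → M ← K — M:collider[blocks] ⇒ blocked
  4. E → M ← V → A → K — M:collider[blocks]; V:fork[open]; A:chain[blocks] ⇒ blocked
  5. E → M ← V → Y → K — M:collider[blocks]; V:fork[open]; Y:chain[open] ⇒ blocked
Every path is blocked, so E and K are d-separated given {A, T}.

Yes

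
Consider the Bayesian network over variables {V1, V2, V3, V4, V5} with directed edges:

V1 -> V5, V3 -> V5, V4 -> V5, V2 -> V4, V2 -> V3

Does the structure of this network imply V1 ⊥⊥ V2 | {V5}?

No

Enumerating the 2 paths from V1 to V2 and testing each for blocking by {V5}:
Path 1: V1 → V5 ← V4 ← V2
  V5 is a collider and V5 is conditioned on, which opens it; V4 is a chain and V4 is not conditioned on — no node blocks this path, so it is active.
Path 2: V1 → V5 ← V3 ← V2
  V5 is a collider and V5 is conditioned on, which opens it; V3 is a chain and V3 is not conditioned on — no node blocks this path, so it is active.
At least one path is unblocked, so d-separation fails.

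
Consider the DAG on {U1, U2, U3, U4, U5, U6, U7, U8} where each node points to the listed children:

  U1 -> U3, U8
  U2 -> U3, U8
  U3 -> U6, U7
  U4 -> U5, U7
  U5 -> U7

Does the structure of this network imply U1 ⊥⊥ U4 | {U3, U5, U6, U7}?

Yes

There are 4 undirected paths between U1 and U4; checking each against the conditioning set {U3, U5, U6, U7}:
Path 1: U1 → U3 → U7 ← U4
  U3 is a chain here and U3 is conditioned on, so the path is blocked at U3.
Path 2: U1 → U3 → U7 ← U5 ← U4
  U3 is a chain here and U3 is conditioned on, so the path is blocked at U3.
Path 3: U1 → U8 ← U2 → U3 → U7 ← U4
  U8 is a collider here and neither U8 nor any of its descendants is conditioned on, so the collider stays closed — the path is blocked at U8.
Path 4: U1 → U8 ← U2 → U3 → U7 ← U5 ← U4
  U8 is a collider here and neither U8 nor any of its descendants is conditioned on, so the collider stays closed — the path is blocked at U8.
Every path is blocked, so U1 and U4 are d-separated given {U3, U5, U6, U7}.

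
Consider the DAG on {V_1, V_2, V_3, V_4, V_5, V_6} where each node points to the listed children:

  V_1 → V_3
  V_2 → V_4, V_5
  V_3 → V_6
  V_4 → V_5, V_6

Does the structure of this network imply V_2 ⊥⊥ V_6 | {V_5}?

No

Enumerating the 2 paths from V_2 to V_6 and testing each for blocking by {V_5}:
Path 1: V_2 → V_4 → V_6
  V_4 is a chain and V_4 is not conditioned on — no node blocks this path, so it is active.
Path 2: V_2 → V_5 ← V_4 → V_6
  V_5 is a collider and V_5 is conditioned on, which opens it; V_4 is a fork and V_4 is not conditioned on — no node blocks this path, so it is active.
Since the path V_2 → V_4 → V_6 is active, V_2 and V_6 are not d-separated given {V_5}.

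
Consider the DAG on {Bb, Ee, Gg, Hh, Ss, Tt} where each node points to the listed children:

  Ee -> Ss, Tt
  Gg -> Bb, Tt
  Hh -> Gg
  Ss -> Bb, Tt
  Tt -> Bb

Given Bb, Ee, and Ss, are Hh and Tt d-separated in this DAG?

No

Enumerating the 4 paths from Hh to Tt and testing each for blocking by {Bb, Ee, Ss}:
Path 1: Hh → Gg → Bb ← Ss → Tt
  Ss is a fork here and Ss is conditioned on, so the path is blocked at Ss.
Path 2: Hh → Gg → Bb ← Ss ← Ee → Tt
  Ss is a chain here and Ss is conditioned on, so the path is blocked at Ss.
Path 3: Hh → Gg → Bb ← Tt
  Gg is a chain and Gg is not conditioned on; Bb is a collider and Bb is conditioned on, which opens it — no node blocks this path, so it is active.
Path 4: Hh → Gg → Tt
  Gg is a chain and Gg is not conditioned on — no node blocks this path, so it is active.
Because an active path exists, Hh and Tt are not d-separated.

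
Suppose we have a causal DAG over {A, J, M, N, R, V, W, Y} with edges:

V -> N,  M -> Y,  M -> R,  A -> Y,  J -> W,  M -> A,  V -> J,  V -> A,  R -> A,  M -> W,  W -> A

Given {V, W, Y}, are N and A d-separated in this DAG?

Enumerating the 5 paths from N to A and testing each for blocking by {V, W, Y}:
Path 1: N ← V → J → W ← M → R → A
  V is a fork here and V is conditioned on, so the path is blocked at V.
Path 2: N ← V → J → W ← M → A
  V is a fork here and V is conditioned on, so the path is blocked at V.
Path 3: N ← V → J → W ← M → Y ← A
  V is a fork here and V is conditioned on, so the path is blocked at V.
Path 4: N ← V → J → W → A
  V is a fork here and V is conditioned on, so the path is blocked at V.
Path 5: N ← V → A
  V is a fork here and V is conditioned on, so the path is blocked at V.
All paths are blocked; N ⊥ A | {V, W, Y} holds.

Yes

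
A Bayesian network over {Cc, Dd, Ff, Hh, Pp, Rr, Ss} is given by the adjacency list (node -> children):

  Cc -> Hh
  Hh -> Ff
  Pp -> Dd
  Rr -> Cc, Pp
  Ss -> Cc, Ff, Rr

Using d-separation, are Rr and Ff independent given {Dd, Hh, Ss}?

We examine all 4 paths between Rr and Ff:
  1. Rr ← Ss → Ff — Ss:fork[blocks] ⇒ blocked
  2. Rr ← Ss → Cc → Hh → Ff — Ss:fork[blocks]; Cc:chain[open]; Hh:chain[blocks] ⇒ blocked
  3. Rr → Cc ← Ss → Ff — Cc:collider[open]; Ss:fork[blocks] ⇒ blocked
  4. Rr → Cc → Hh → Ff — Cc:chain[open]; Hh:chain[blocks] ⇒ blocked
Every path is blocked, so Rr and Ff are d-separated given {Dd, Hh, Ss}.

Yes — Rr and Ff are d-separated given {Dd, Hh, Ss}.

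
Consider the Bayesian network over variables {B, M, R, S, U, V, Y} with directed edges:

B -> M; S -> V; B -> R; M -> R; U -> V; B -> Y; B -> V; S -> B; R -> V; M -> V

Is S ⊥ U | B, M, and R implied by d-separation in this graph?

Enumerating the 6 paths from S to U and testing each for blocking by {B, M, R}:
Path 1: S → V ← U
  V is a collider here and neither V nor any of its descendants is conditioned on, so the collider stays closed — the path is blocked at V.
Path 2: S → B → V ← U
  B is a chain here and B is conditioned on, so the path is blocked at B.
Path 3: S → B → R → V ← U
  B is a chain here and B is conditioned on, so the path is blocked at B.
Path 4: S → B → R ← M → V ← U
  B is a chain here and B is conditioned on, so the path is blocked at B.
Path 5: S → B → M → V ← U
  B is a chain here and B is conditioned on, so the path is blocked at B.
Path 6: S → B → M → R → V ← U
  B is a chain here and B is conditioned on, so the path is blocked at B.
All paths are blocked; S ⊥ U | {B, M, R} holds.

Yes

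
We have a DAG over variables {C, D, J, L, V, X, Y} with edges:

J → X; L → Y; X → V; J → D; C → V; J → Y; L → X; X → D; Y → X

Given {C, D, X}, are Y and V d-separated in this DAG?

Yes — Y and V are d-separated given {C, D, X}.

We examine all 4 paths between Y and V:
Path 1: Y ← L → X → V
  X is a chain here and X is conditioned on, so the path is blocked at X.
Path 2: Y → X → V
  X is a chain here and X is conditioned on, so the path is blocked at X.
Path 3: Y ← J → D ← X → V
  X is a fork here and X is conditioned on, so the path is blocked at X.
Path 4: Y ← J → X → V
  X is a chain here and X is conditioned on, so the path is blocked at X.
Since every path is blocked, d-separation holds.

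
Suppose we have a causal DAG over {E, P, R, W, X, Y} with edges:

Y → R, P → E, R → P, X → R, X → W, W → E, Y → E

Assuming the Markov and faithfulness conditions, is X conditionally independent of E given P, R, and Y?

No

We examine all 3 paths between X and E:
Path 1: X → R ← Y → E
  Y is a fork here and Y is conditioned on, so the path is blocked at Y.
Path 2: X → R → P → E
  R is a chain here and R is conditioned on, so the path is blocked at R.
Path 3: X → W → E
  W is a chain and W is not conditioned on — no node blocks this path, so it is active.
At least one path is unblocked, so d-separation fails.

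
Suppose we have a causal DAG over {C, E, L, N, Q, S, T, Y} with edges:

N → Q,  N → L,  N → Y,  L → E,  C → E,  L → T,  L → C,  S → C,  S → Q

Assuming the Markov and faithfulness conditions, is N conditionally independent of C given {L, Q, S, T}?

Yes

We examine all 3 paths between N and C:
Path 1: N → L → C
  L is a chain here and L is conditioned on, so the path is blocked at L.
Path 2: N → L → E ← C
  L is a chain here and L is conditioned on, so the path is blocked at L.
Path 3: N → Q ← S → C
  S is a fork here and S is conditioned on, so the path is blocked at S.
Since every path is blocked, d-separation holds.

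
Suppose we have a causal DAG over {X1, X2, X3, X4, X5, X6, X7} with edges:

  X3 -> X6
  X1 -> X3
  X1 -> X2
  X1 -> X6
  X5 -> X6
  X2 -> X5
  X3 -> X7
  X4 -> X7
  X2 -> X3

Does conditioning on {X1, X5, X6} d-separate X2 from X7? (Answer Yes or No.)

Enumerating the 5 paths from X2 to X7 and testing each for blocking by {X1, X5, X6}:
Path 1: X2 ← X1 → X6 ← X3 → X7
  X1 is a fork here and X1 is conditioned on, so the path is blocked at X1.
Path 2: X2 ← X1 → X3 → X7
  X1 is a fork here and X1 is conditioned on, so the path is blocked at X1.
Path 3: X2 → X3 → X7
  X3 is a chain and X3 is not conditioned on — no node blocks this path, so it is active.
Path 4: X2 → X5 → X6 ← X1 → X3 → X7
  X5 is a chain here and X5 is conditioned on, so the path is blocked at X5.
Path 5: X2 → X5 → X6 ← X3 → X7
  X5 is a chain here and X5 is conditioned on, so the path is blocked at X5.
Because an active path exists, X2 and X7 are not d-separated.

No — X2 and X7 are not d-separated given {X1, X5, X6}.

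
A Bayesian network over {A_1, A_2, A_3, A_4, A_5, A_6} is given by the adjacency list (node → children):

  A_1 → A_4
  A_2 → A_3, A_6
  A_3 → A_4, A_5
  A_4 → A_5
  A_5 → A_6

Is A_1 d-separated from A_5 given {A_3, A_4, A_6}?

Enumerating the 3 paths from A_1 to A_5 and testing each for blocking by {A_3, A_4, A_6}:
  1. A_1 → A_4 ← A_3 ← A_2 → A_6 ← A_5 — A_4:collider[open]; A_3:chain[blocks]; A_2:fork[open]; A_6:collider[open] ⇒ blocked
  2. A_1 → A_4 ← A_3 → A_5 — A_4:collider[open]; A_3:fork[blocks] ⇒ blocked
  3. A_1 → A_4 → A_5 — A_4:chain[blocks] ⇒ blocked
All paths are blocked; A_1 ⊥ A_5 | {A_3, A_4, A_6} holds.

Yes — A_1 and A_5 are d-separated given {A_3, A_4, A_6}.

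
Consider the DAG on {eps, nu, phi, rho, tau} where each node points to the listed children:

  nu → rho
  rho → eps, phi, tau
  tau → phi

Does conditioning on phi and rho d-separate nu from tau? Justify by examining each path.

We examine all 2 paths between nu and tau:
  1. nu → rho → phi ← tau — rho:chain[blocks]; phi:collider[open] ⇒ blocked
  2. nu → rho → tau — rho:chain[blocks] ⇒ blocked
All paths are blocked; nu ⊥ tau | {phi, rho} holds.

Yes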